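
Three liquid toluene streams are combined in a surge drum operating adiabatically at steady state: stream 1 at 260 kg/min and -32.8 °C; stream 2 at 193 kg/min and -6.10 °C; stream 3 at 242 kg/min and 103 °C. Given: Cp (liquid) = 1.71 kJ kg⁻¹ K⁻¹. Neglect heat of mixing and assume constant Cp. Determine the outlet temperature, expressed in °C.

T_out = 21.9 °C

Adiabatic, steady state ⇒ Σ ṁᵢCp,ᵢ(T_out − Tᵢ) = 0
T_out = Σ ṁᵢCp,ᵢTᵢ / Σ ṁᵢCp,ᵢ
      = 26027 / 1188.4 = 21.9 °C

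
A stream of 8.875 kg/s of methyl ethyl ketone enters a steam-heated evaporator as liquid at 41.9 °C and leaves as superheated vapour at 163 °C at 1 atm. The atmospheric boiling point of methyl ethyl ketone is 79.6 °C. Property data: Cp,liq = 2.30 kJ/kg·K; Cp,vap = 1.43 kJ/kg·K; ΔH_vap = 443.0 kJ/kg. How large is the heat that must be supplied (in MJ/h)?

liquid 41.9→79.6 °C: 86.71 kJ/kg
vaporisation at 79.6 °C: 443 kJ/kg
vapour 79.6→163 °C: 119.26 kJ/kg
Δh = 86.71 + 443 + 119.26 = 648.97 kJ/kg
Q = ṁ·Δh = 8.875 kg/s × 648.97 kJ/kg = 5759.6 kJ/s
|Q| = 5759.6 kW = 20735 MJ/h

Q = 20700 MJ/h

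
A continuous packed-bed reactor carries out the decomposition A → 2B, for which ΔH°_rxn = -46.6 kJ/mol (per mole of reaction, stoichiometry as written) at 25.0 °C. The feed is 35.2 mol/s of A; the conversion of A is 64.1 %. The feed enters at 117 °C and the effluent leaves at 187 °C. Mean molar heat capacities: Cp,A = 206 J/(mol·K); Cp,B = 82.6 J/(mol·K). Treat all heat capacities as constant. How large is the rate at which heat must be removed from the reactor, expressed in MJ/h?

Extent of reaction ξ = 0.641 × 35.2 = 22.563 mol/s
Reaction term: ξ·ΔH°_rxn = 22.563 × -46.6 = -1051.4 kJ/s
Sensible, feed 117→25 °C: -667.11 kJ/s
Outlet flows (mol/s): A 12.637, B 45.126
Sensible, products 25→187 °C: 1025.6 kJ/s
Q = ΔH = -692.99 kJ/s = -692.99 kW
Heat removed = 2494.8 MJ/h

Q_out = 2490 MJ/h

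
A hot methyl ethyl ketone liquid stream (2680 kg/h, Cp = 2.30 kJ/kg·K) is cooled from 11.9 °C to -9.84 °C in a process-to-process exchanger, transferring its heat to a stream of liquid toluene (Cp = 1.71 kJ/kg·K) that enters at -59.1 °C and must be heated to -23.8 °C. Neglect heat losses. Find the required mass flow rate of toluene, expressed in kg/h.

ṁ_c = 2220 kg/h

Heat released by hot stream: Q = 2680 × 2.30 × (11.9 − -9.84) = 134010 kJ/h
Energy balance on cold side (adiabatic exchanger): Q = ṁ_c·Cp_c·(T_c,out − T_c,in)
ṁ_c = 134010 / [1.71 × (-23.8 − -59.1)] = 2220 kg/h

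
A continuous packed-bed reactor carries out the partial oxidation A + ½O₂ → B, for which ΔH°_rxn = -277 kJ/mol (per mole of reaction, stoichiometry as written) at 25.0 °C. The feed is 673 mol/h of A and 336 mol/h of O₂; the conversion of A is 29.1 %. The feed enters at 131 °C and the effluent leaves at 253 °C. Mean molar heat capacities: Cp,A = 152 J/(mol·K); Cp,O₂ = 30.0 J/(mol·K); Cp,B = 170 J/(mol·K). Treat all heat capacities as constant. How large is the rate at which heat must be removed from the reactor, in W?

Extent of reaction ξ = 0.291 × 673 = 195.84 mol/h
Reaction term: ξ·ΔH°_rxn = 195.84 × -277 = -54249 kJ/h
Sensible, feed 131→25 °C: -11912 kJ/h
Outlet flows (mol/h): A 477.16, O₂ 238.08, B 195.84
Sensible, products 25→253 °C: 25756 kJ/h
Q = ΔH = -40405 kJ/h = -11.224 kW
Heat removed = 11224 W

Q_out = 11200 W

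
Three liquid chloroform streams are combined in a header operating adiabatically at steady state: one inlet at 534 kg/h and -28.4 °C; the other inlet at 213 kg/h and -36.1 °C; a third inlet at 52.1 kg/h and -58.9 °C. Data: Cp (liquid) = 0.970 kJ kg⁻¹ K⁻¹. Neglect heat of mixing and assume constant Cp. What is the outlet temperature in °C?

No heat crosses the boundary, so H_out = H_in.
T_out = Σ ṁᵢCp,ᵢTᵢ / Σ ṁᵢCp,ᵢ
      = -25146 / 775.13 = -32.441 °C

T_out = -32.4 °C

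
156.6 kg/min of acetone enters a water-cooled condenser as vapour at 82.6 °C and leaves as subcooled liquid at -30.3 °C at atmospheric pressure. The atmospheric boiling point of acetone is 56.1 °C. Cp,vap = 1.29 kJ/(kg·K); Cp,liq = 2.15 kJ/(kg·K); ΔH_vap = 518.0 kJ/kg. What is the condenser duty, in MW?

vapour 82.6→56.1 °C: -34.185 kJ/kg
condensation at 56.1 °C: -518 kJ/kg
liquid 56.1→-30.3 °C: -185.76 kJ/kg
Δh = -34.185 + -518 + -185.76 = -737.94 kJ/kg
Q = ṁ·Δh = 156.6 kg/min × -737.94 kJ/kg = -115560 kJ/min
|Q| = 1926 kW = 1.926 MW

Q_c = 1.93 MW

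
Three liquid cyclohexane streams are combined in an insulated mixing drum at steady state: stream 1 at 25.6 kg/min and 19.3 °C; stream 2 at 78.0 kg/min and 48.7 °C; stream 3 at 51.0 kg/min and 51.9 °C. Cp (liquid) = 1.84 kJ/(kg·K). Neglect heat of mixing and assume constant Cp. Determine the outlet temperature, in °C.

Adiabatic, steady state ⇒ Σ ṁᵢCp,ᵢ(T_out − Tᵢ) = 0
T_out = Σ ṁᵢCp,ᵢTᵢ / Σ ṁᵢCp,ᵢ
      = 12769 / 284.46 = 44.887 °C

T_out = 44.9 °C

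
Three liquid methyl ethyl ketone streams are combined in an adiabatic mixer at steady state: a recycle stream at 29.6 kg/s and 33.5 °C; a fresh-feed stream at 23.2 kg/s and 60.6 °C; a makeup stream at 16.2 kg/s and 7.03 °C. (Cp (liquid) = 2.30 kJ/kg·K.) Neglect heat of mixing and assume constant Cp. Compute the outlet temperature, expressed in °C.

No heat crosses the boundary, so H_out = H_in.
T_out = Σ ṁᵢCp,ᵢTᵢ / Σ ṁᵢCp,ᵢ
      = 5776.2 / 158.7 = 36.397 °C

T_out = 36.4 °C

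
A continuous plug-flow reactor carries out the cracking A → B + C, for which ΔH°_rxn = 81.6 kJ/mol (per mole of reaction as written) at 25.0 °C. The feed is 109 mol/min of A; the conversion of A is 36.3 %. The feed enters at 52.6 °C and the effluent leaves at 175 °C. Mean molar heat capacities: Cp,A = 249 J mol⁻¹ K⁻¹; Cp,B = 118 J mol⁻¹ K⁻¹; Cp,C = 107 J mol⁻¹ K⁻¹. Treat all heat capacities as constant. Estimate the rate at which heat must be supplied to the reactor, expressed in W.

Q_in = 107000 W

Extent of reaction ξ = 0.363 × 109 = 39.567 mol/min
Reaction term: ξ·ΔH°_rxn = 39.567 × 81.6 = 3228.7 kJ/min
Sensible, feed 52.6→25 °C: -749.09 kJ/min
Outlet flows (mol/min): A 69.433, B 39.567, C 39.567
Sensible, products 25→175 °C: 3928.7 kJ/min
Q = ΔH = 6408.3 kJ/min = 106.8 kW
Heat supplied = 106800 W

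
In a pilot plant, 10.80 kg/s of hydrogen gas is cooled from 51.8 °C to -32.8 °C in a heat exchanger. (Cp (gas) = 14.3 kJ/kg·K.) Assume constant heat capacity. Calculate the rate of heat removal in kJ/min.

Q_c = 784000 kJ/min

Q = ṁ·Cp·ΔT = 10.80 × 14.3 × (-32.8 − 51.8) = -13066 kJ/s
Cooling duty = 783940 kJ/min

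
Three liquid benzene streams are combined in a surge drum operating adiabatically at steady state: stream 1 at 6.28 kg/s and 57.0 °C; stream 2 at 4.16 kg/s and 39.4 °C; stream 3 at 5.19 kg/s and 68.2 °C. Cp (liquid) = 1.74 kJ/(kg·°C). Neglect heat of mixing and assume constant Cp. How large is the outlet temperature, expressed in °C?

T_out = 56.0 °C

No heat crosses the boundary, so H_out = H_in.
T_out = Σ ṁᵢCp,ᵢTᵢ / Σ ṁᵢCp,ᵢ
      = 1523.9 / 27.196 = 56.035 °C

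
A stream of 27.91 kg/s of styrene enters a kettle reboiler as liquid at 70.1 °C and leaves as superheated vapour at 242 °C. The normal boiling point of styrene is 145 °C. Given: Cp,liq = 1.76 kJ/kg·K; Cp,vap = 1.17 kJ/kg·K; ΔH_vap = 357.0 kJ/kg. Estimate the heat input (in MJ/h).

liquid 70.1→145 °C: 131.82 kJ/kg
vaporisation at 145 °C: 357 kJ/kg
vapour 145→242 °C: 113.49 kJ/kg
Δh = 131.82 + 357 + 113.49 = 602.31 kJ/kg
Q = ṁ·Δh = 27.91 kg/s × 602.31 kJ/kg = 16811 kJ/s
|Q| = 16811 kW = 60518 MJ/h

Q = 60500 MJ/h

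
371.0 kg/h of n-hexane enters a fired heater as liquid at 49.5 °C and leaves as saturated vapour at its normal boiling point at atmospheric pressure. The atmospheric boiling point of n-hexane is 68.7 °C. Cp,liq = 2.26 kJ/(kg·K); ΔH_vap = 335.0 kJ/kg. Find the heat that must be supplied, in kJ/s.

liquid 49.5→68.7 °C: 43.392 kJ/kg
vaporisation at 68.7 °C: 335 kJ/kg
Δh = 43.392 + 335 = 378.39 kJ/kg
Q = ṁ·Δh = 371.0 kg/h × 378.39 kJ/kg = 140380 kJ/h
|Q| = 38.995 kW

Q = 39.0 kJ/s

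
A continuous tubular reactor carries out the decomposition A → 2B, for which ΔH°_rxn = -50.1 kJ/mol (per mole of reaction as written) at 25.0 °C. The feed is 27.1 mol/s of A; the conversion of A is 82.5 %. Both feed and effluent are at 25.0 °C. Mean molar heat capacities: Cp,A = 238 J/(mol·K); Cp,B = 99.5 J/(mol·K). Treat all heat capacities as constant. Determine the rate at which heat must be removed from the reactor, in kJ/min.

Extent of reaction ξ = 0.825 × 27.1 = 22.358 mol/s
Reaction term: ξ·ΔH°_rxn = 22.358 × -50.1 = -1120.1 kJ/s
Q = ΔH = -1120.1 kJ/s = -1120.1 kW
Heat removed = 67207 kJ/min

Q_out = 67200 kJ/min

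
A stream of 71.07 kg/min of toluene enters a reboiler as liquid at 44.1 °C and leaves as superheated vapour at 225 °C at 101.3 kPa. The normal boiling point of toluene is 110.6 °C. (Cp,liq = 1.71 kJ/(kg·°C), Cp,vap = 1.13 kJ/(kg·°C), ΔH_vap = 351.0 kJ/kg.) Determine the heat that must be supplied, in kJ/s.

liquid 44.1→110.6 °C: 113.72 kJ/kg
vaporisation at 110.6 °C: 351 kJ/kg
vapour 110.6→225 °C: 129.27 kJ/kg
Δh = 113.72 + 351 + 129.27 = 593.99 kJ/kg
Q = ṁ·Δh = 71.07 kg/min × 593.99 kJ/kg = 42215 kJ/min
|Q| = 703.58 kW

Q = 704 kJ/s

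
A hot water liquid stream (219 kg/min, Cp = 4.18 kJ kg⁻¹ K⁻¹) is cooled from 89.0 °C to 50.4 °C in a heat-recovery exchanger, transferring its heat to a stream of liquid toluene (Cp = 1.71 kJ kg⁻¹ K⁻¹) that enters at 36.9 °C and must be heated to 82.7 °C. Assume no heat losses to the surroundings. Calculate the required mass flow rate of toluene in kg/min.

Heat released by hot stream: Q = 219 × 4.18 × (89.0 − 50.4) = 35335 kJ/min
Energy balance on cold side (adiabatic exchanger): Q = ṁ_c·Cp_c·(T_c,out − T_c,in)
ṁ_c = 35335 / [1.71 × (82.7 − 36.9)] = 451.18 kg/min

ṁ_c = 451 kg/min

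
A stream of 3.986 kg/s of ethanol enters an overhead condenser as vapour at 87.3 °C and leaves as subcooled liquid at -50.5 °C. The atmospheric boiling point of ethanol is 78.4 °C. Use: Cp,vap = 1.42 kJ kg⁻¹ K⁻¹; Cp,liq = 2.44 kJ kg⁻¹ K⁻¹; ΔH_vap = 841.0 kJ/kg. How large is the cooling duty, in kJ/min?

vapour 87.3→78.4 °C: -12.638 kJ/kg
condensation at 78.4 °C: -841 kJ/kg
liquid 78.4→-50.5 °C: -314.52 kJ/kg
Δh = -12.638 + -841 + -314.52 = -1168.2 kJ/kg
Q = ṁ·Δh = 3.986 kg/s × -1168.2 kJ/kg = -4656.3 kJ/s
|Q| = 4656.3 kW = 279380 kJ/min

Q_c = 279000 kJ/min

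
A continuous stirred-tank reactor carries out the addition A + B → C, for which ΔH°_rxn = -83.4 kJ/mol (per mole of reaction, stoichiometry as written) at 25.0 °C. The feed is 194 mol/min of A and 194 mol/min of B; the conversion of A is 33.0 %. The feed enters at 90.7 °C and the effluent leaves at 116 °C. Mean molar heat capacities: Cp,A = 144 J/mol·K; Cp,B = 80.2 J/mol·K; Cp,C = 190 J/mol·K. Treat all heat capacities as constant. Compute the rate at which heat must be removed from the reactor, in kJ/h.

Q_out = 266000 kJ/h

Extent of reaction ξ = 0.330 × 194 = 64.02 mol/min
Reaction term: ξ·ΔH°_rxn = 64.02 × -83.4 = -5339.3 kJ/min
Sensible, feed 90.7→25 °C: -2857.6 kJ/min
Outlet flows (mol/min): A 129.98, B 129.98, C 64.02
Sensible, products 25→116 °C: 3758.8 kJ/min
Q = ΔH = -4438.1 kJ/min = -73.968 kW
Heat removed = 266290 kJ/h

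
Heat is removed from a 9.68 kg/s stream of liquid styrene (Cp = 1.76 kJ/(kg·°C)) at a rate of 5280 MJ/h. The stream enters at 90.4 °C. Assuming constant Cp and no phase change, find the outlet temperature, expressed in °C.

Q = 5280 MJ/h = 1466.7 kJ/s
ΔT = Q/(ṁ·Cp) = 1466.7/(9.68×1.76) = 86.088 K
T_out = 90.4 − 86.088 = 4.3118 °C

T_out = 4.31 °C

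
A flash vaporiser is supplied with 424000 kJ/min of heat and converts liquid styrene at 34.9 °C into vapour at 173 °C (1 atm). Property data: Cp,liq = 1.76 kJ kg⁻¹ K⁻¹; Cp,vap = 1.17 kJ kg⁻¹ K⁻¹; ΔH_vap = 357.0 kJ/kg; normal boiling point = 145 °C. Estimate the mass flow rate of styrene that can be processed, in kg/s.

Δh = 1.76×(145−34.9) + 357.0 + 1.17×(173−145) = 583.54 kJ/kg
Q = 424000 kJ/min = 7066.7 kJ/s = 7066.7 kJ/s
ṁ = Q/Δh = 7066.7 / 583.54 = 12.11 kg/s

ṁ = 12.1 kg/s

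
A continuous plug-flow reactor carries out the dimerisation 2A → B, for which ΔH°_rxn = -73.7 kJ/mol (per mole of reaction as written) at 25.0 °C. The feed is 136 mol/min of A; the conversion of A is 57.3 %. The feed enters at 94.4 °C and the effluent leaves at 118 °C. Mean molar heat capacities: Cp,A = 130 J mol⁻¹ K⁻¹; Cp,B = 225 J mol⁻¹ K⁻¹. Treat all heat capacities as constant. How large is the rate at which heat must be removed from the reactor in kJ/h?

Extent of reaction ξ = 0.573 × 136 / 2 = 38.964 mol/min
Reaction term: ξ·ΔH°_rxn = 38.964 × -73.7 = -2871.6 kJ/min
Sensible, feed 94.4→25 °C: -1227 kJ/min
Outlet flows (mol/min): A 58.072, B 38.964
Sensible, products 25→118 °C: 1517.4 kJ/min
Q = ΔH = -2581.2 kJ/min = -43.02 kW
Heat removed = 154870 kJ/h

Q_out = 155000 kJ/h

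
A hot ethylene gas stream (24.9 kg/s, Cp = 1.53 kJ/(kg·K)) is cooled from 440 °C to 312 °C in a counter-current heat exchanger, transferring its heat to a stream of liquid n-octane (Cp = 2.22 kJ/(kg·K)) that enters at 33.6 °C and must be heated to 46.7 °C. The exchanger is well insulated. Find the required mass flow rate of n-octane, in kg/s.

Heat released by hot stream: Q = 24.9 × 1.53 × (440 − 312) = 4876.4 kJ/s
Energy balance on cold side (adiabatic exchanger): Q = ṁ_c·Cp_c·(T_c,out − T_c,in)
ṁ_c = 4876.4 / [2.22 × (46.7 − 33.6)] = 167.68 kg/s

ṁ_c = 168 kg/s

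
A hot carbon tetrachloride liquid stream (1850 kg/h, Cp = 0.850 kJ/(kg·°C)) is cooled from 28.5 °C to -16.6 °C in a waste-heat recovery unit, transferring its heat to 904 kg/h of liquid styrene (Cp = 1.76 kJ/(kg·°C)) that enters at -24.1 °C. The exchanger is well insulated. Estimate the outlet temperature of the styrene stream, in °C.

T_c,out = 20.5 °C

Heat released by hot stream: Q = 1850 × 0.850 × (28.5 − -16.6) = 70920 kJ/h
Energy balance on cold side (adiabatic exchanger): Q = ṁ_c·Cp_c·(T_c,out − T_c,in)
T_c,out = -24.1 + 70920/(904 × 1.76) = 20.474 °C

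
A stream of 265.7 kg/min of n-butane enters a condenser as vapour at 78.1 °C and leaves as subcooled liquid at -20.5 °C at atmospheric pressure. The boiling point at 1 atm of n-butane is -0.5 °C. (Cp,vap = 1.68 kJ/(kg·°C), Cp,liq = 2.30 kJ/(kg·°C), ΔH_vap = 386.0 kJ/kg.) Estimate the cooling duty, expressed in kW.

vapour 78.1→-0.5 °C: -132.05 kJ/kg
condensation at -0.5 °C: -386 kJ/kg
liquid -0.5→-20.5 °C: -46 kJ/kg
Δh = -132.05 + -386 + -46 = -564.05 kJ/kg
Q = ṁ·Δh = 265.7 kg/min × -564.05 kJ/kg = -149870 kJ/min
|Q| = 2497.8 kW

Q_c = 2500 kW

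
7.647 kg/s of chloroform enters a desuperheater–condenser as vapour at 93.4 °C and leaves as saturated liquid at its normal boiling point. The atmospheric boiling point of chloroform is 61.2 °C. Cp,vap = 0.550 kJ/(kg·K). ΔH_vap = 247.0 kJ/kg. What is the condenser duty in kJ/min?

vapour 93.4→61.2 °C: -17.71 kJ/kg
condensation at 61.2 °C: -247 kJ/kg
Δh = -17.71 + -247 = -264.71 kJ/kg
Q = ṁ·Δh = 7.647 kg/s × -264.71 kJ/kg = -2024.2 kJ/s
|Q| = 2024.2 kW = 121450 kJ/min

Q_c = 121000 kJ/min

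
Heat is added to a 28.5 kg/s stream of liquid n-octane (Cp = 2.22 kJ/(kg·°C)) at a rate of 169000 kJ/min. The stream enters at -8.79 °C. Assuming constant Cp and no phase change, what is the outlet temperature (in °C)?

T_out = 35.7 °C

Q = 169000 kJ/min = 2816.7 kJ/s
ΔT = Q/(ṁ·Cp) = 2816.7/(28.5×2.22) = 44.518 K
T_out = -8.79 + 44.518 = 35.728 °C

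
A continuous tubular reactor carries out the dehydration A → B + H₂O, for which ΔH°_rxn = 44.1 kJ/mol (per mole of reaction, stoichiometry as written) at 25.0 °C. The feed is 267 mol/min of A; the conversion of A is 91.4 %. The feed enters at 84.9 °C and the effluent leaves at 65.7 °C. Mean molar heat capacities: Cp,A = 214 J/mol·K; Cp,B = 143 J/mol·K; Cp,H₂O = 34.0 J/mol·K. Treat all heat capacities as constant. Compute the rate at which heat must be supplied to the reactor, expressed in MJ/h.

Extent of reaction ξ = 0.914 × 267 = 244.04 mol/min
Reaction term: ξ·ΔH°_rxn = 244.04 × 44.1 = 10762 kJ/min
Sensible, feed 84.9→25 °C: -3422.6 kJ/min
Outlet flows (mol/min): A 22.962, B 244.04, H₂O 244.04
Sensible, products 25→65.7 °C: 1958 kJ/min
Q = ΔH = 9297.5 kJ/min = 154.96 kW
Heat supplied = 557.85 MJ/h

Q_in = 558 MJ/h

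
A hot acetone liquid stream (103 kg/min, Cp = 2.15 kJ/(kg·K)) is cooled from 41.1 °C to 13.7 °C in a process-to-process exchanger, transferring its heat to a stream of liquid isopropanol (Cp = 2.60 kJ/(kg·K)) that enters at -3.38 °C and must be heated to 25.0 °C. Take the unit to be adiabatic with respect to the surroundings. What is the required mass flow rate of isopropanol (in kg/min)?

Heat released by hot stream: Q = 103 × 2.15 × (41.1 − 13.7) = 6067.7 kJ/min
Energy balance on cold side (adiabatic exchanger): Q = ṁ_c·Cp_c·(T_c,out − T_c,in)
ṁ_c = 6067.7 / [2.60 × (25.0 − -3.38)] = 82.232 kg/min

ṁ_c = 82.2 kg/min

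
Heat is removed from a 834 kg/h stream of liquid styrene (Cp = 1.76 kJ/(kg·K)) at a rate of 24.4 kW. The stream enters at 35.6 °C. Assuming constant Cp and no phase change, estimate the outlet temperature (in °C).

Q = 24.4 kW = 87840 kJ/h
ΔT = Q/(ṁ·Cp) = 87840/(834×1.76) = 59.843 K
T_out = 35.6 − 59.843 = -24.243 °C

T_out = -24.2 °C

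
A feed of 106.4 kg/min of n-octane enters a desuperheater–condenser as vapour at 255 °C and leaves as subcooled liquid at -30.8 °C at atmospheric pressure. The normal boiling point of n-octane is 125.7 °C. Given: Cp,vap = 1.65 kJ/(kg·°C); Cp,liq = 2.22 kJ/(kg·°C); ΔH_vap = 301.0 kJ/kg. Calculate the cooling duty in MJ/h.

vapour 255→125.7 °C: -213.34 kJ/kg
condensation at 125.7 °C: -301 kJ/kg
liquid 125.7→-30.8 °C: -347.43 kJ/kg
Δh = -213.34 + -301 + -347.43 = -861.77 kJ/kg
Q = ṁ·Δh = 106.4 kg/min × -861.77 kJ/kg = -91693 kJ/min
|Q| = 1528.2 kW = 5501.6 MJ/h

Q_c = 5500 MJ/h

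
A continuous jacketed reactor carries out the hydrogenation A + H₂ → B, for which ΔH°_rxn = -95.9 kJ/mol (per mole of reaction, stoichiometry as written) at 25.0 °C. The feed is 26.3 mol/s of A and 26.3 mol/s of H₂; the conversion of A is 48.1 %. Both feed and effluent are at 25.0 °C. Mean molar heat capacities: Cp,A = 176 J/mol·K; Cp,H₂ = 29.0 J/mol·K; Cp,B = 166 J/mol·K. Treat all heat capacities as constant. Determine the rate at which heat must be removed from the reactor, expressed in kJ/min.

Q_out = 72800 kJ/min

Extent of reaction ξ = 0.481 × 26.3 = 12.65 mol/s
Reaction term: ξ·ΔH°_rxn = 12.65 × -95.9 = -1213.2 kJ/s
Q = ΔH = -1213.2 kJ/s = -1213.2 kW
Heat removed = 72790 kJ/min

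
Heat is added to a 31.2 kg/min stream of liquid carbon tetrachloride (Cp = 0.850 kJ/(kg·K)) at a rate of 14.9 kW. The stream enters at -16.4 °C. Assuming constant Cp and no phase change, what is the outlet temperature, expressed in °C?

T_out = 17.3 °C

Q = 14.9 kW = 894 kJ/min
ΔT = Q/(ṁ·Cp) = 894/(31.2×0.850) = 33.71 K
T_out = -16.4 + 33.71 = 17.31 °C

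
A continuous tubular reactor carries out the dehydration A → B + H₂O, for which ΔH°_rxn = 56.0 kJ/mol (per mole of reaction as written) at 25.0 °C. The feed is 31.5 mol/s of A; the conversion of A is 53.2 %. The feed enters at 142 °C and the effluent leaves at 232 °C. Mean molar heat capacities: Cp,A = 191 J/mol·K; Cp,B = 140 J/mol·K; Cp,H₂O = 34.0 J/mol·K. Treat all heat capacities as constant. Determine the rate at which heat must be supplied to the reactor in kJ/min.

Extent of reaction ξ = 0.532 × 31.5 = 16.758 mol/s
Reaction term: ξ·ΔH°_rxn = 16.758 × 56.0 = 938.45 kJ/s
Sensible, feed 142→25 °C: -703.93 kJ/s
Outlet flows (mol/s): A 14.742, B 16.758, H₂O 16.758
Sensible, products 25→232 °C: 1186.4 kJ/s
Q = ΔH = 1421 kJ/s = 1421 kW
Heat supplied = 85258 kJ/min

Q_in = 85300 kJ/min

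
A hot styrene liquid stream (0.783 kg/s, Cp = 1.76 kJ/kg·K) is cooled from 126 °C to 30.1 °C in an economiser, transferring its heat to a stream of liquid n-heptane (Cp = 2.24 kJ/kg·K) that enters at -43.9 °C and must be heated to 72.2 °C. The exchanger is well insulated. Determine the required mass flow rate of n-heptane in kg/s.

ṁ_c = 0.508 kg/s

Heat released by hot stream: Q = 0.783 × 1.76 × (126 − 30.1) = 132.16 kJ/s
Energy balance on cold side (adiabatic exchanger): Q = ṁ_c·Cp_c·(T_c,out − T_c,in)
ṁ_c = 132.16 / [2.24 × (72.2 − -43.9)] = 0.50817 kg/s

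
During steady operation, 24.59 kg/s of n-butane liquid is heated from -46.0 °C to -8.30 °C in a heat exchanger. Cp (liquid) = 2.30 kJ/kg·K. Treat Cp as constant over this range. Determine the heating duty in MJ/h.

Q = 7680 MJ/h

Q = ṁ·Cp·ΔT = 24.59 × 2.30 × (-8.30 − -46.0) = 2132.2 kJ/s
Heating duty = 7675.9 MJ/h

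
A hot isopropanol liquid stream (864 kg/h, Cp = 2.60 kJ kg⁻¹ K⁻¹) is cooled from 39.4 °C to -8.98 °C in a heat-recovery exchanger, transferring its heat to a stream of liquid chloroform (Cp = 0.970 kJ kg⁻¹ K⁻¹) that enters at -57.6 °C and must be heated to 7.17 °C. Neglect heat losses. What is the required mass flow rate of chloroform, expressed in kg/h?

Heat released by hot stream: Q = 864 × 2.60 × (39.4 − -8.98) = 108680 kJ/h
Energy balance on cold side (adiabatic exchanger): Q = ṁ_c·Cp_c·(T_c,out − T_c,in)
ṁ_c = 108680 / [0.970 × (7.17 − -57.6)] = 1729.8 kg/h

ṁ_c = 1730 kg/h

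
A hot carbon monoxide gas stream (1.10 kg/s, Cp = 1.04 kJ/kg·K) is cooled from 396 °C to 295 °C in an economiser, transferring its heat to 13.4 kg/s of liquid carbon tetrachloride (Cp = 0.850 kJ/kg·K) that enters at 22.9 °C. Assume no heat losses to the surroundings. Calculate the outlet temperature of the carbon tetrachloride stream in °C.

Heat released by hot stream: Q = 1.10 × 1.04 × (396 − 295) = 115.54 kJ/s
Energy balance on cold side (adiabatic exchanger): Q = ṁ_c·Cp_c·(T_c,out − T_c,in)
T_c,out = 22.9 + 115.54/(13.4 × 0.850) = 33.044 °C

T_c,out = 33.0 °C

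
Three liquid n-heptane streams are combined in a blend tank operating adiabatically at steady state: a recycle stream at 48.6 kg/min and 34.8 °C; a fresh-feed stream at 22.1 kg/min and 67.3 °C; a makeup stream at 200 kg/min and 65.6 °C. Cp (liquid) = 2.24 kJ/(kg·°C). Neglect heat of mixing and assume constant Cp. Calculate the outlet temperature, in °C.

No heat crosses the boundary, so H_out = H_in.
T_out = Σ ṁᵢCp,ᵢTᵢ / Σ ṁᵢCp,ᵢ
      = 36509 / 606.37 = 60.209 °C

T_out = 60.2 °C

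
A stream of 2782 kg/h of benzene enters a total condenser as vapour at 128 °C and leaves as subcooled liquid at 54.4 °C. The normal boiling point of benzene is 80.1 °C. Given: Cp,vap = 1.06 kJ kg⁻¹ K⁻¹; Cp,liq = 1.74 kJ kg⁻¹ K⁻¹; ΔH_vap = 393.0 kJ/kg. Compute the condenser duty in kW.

Q_c = 377 kW

vapour 128→80.1 °C: -50.774 kJ/kg
condensation at 80.1 °C: -393 kJ/kg
liquid 80.1→54.4 °C: -44.718 kJ/kg
Δh = -50.774 + -393 + -44.718 = -488.49 kJ/kg
Q = ṁ·Δh = 2782 kg/h × -488.49 kJ/kg = -1.359e+06 kJ/h
|Q| = 377.5 kW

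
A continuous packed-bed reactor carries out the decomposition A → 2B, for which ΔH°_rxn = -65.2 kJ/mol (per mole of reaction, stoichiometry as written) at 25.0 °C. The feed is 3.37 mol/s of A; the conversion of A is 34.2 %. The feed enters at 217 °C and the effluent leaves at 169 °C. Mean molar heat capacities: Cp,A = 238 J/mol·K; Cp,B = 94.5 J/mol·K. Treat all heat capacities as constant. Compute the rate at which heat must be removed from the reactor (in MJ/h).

Q_out = 438 MJ/h

Extent of reaction ξ = 0.342 × 3.37 = 1.1525 mol/s
Reaction term: ξ·ΔH°_rxn = 1.1525 × -65.2 = -75.146 kJ/s
Sensible, feed 217→25 °C: -154 kJ/s
Outlet flows (mol/s): A 2.2175, B 2.3051
Sensible, products 25→169 °C: 107.36 kJ/s
Q = ΔH = -121.78 kJ/s = -121.78 kW
Heat removed = 438.4 MJ/h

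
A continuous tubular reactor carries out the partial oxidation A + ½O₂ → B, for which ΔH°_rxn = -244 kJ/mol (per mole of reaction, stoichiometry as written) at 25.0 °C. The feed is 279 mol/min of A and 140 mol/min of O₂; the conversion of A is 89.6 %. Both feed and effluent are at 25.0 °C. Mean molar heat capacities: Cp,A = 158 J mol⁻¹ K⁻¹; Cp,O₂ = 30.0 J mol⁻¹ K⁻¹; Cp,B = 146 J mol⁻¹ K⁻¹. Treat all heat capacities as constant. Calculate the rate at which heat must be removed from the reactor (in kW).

Extent of reaction ξ = 0.896 × 279 = 249.98 mol/min
Reaction term: ξ·ΔH°_rxn = 249.98 × -244 = -60996 kJ/min
Q = ΔH = -60996 kJ/min = -1016.6 kW
Heat removed = 1016.6 kW

Q_out = 1020 kW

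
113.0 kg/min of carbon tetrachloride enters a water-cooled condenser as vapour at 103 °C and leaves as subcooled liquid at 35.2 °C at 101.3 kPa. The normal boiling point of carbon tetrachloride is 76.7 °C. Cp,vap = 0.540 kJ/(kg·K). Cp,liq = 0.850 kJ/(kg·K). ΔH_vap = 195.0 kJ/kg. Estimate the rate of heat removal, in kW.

vapour 103→76.7 °C: -14.202 kJ/kg
condensation at 76.7 °C: -195 kJ/kg
liquid 76.7→35.2 °C: -35.275 kJ/kg
Δh = -14.202 + -195 + -35.275 = -244.48 kJ/kg
Q = ṁ·Δh = 113.0 kg/min × -244.48 kJ/kg = -27626 kJ/min
|Q| = 460.43 kW

Q_c = 460 kW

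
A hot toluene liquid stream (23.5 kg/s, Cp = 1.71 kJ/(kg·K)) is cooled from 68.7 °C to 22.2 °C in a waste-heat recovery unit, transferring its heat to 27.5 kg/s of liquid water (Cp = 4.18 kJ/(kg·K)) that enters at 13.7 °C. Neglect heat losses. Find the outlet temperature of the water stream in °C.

T_c,out = 30.0 °C

Heat released by hot stream: Q = 23.5 × 1.71 × (68.7 − 22.2) = 1868.6 kJ/s
Energy balance on cold side (adiabatic exchanger): Q = ṁ_c·Cp_c·(T_c,out − T_c,in)
T_c,out = 13.7 + 1868.6/(27.5 × 4.18) = 29.956 °C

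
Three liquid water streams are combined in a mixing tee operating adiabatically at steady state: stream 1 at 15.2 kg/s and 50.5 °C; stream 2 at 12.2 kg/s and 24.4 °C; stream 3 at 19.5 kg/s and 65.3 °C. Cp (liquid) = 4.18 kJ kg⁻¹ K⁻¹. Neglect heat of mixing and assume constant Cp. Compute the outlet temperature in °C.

T_out = 49.9 °C

Energy balance with Q = 0: Σ ṁᵢCp,ᵢ(T_out − Tᵢ) = 0
T_out = Σ ṁᵢCp,ᵢTᵢ / Σ ṁᵢCp,ᵢ
      = 9775.5 / 196.04 = 49.864 °C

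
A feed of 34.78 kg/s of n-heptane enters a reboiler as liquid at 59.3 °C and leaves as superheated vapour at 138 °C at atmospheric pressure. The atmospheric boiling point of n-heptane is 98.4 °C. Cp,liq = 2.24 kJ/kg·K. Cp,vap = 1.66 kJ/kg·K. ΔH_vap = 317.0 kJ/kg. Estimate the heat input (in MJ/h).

liquid 59.3→98.4 °C: 87.584 kJ/kg
vaporisation at 98.4 °C: 317 kJ/kg
vapour 98.4→138 °C: 65.736 kJ/kg
Δh = 87.584 + 317 + 65.736 = 470.32 kJ/kg
Q = ṁ·Δh = 34.78 kg/s × 470.32 kJ/kg = 16358 kJ/s
|Q| = 16358 kW = 58888 MJ/h

Q = 58900 MJ/h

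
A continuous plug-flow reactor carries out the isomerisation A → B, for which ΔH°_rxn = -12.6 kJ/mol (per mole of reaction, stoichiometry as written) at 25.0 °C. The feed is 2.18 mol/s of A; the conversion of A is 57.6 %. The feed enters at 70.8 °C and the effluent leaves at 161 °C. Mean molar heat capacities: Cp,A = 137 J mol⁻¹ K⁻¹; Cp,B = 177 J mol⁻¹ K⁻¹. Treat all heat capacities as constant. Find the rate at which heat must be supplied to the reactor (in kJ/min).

Extent of reaction ξ = 0.576 × 2.18 = 1.2557 mol/s
Reaction term: ξ·ΔH°_rxn = 1.2557 × -12.6 = -15.822 kJ/s
Sensible, feed 70.8→25 °C: -13.679 kJ/s
Outlet flows (mol/s): A 0.92432, B 1.2557
Sensible, products 25→161 °C: 47.449 kJ/s
Q = ΔH = 17.948 kJ/s = 17.948 kW
Heat supplied = 1076.9 kJ/min

Q_in = 1080 kJ/min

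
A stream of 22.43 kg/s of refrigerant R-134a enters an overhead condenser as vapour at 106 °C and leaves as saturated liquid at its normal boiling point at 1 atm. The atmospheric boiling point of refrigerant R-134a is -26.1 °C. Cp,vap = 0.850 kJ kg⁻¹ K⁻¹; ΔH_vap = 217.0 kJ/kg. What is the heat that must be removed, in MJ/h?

Q_c = 26600 MJ/h

vapour 106→-26.1 °C: -112.28 kJ/kg
condensation at -26.1 °C: -217 kJ/kg
Δh = -112.28 + -217 = -329.28 kJ/kg
Q = ṁ·Δh = 22.43 kg/s × -329.28 kJ/kg = -7385.9 kJ/s
|Q| = 7385.9 kW = 26589 MJ/h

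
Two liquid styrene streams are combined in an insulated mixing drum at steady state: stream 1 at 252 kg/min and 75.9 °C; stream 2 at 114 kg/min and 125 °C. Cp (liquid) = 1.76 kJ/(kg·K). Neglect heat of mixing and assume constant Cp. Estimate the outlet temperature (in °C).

T_out = 91.2 °C

Energy balance with Q = 0: Σ ṁᵢCp,ᵢ(T_out − Tᵢ) = 0
T_out = Σ ṁᵢCp,ᵢTᵢ / Σ ṁᵢCp,ᵢ
      = 58743 / 644.16 = 91.193 °C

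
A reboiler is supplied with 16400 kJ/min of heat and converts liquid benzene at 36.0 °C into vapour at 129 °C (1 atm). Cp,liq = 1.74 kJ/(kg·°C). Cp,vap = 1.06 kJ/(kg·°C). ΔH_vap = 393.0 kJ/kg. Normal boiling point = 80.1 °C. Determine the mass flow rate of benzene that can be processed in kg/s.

ṁ = 0.524 kg/s

Δh = 1.74×(80.1−36.0) + 393.0 + 1.06×(129−80.1) = 521.57 kJ/kg
Q = 16400 kJ/min = 273.33 kJ/s = 273.33 kJ/s
ṁ = Q/Δh = 273.33 / 521.57 = 0.52406 kg/s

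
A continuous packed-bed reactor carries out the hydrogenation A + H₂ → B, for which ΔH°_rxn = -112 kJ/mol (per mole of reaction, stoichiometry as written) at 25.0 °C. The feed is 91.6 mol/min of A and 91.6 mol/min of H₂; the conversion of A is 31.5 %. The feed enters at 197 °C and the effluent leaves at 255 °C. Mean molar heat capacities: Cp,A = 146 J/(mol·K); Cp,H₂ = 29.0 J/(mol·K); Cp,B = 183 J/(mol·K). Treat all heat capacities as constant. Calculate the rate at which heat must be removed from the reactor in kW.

Extent of reaction ξ = 0.315 × 91.6 = 28.854 mol/min
Reaction term: ξ·ΔH°_rxn = 28.854 × -112 = -3231.6 kJ/min
Sensible, feed 197→25 °C: -2757.2 kJ/min
Outlet flows (mol/min): A 62.746, H₂ 62.746, B 28.854
Sensible, products 25→255 °C: 3740 kJ/min
Q = ΔH = -2248.8 kJ/min = -37.48 kW
Heat removed = 37.48 kW

Q_out = 37.5 kW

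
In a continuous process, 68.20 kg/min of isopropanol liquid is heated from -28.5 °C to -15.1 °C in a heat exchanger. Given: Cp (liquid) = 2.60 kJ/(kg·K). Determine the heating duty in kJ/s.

Q = ṁ·Cp·ΔT = 68.20 × 2.60 × (-15.1 − -28.5) = 2376.1 kJ/min
Converting: 2376.1 / 60 s = 39.601 kW

Q = 39.6 kJ/s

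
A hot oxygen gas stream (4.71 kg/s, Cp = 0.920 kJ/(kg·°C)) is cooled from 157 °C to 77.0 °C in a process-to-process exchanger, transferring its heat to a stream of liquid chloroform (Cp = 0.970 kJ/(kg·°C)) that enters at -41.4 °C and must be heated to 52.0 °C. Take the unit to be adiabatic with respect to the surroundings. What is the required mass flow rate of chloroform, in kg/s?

Heat released by hot stream: Q = 4.71 × 0.920 × (157 − 77.0) = 346.66 kJ/s
Energy balance on cold side (adiabatic exchanger): Q = ṁ_c·Cp_c·(T_c,out − T_c,in)
ṁ_c = 346.66 / [0.970 × (52.0 − -41.4)] = 3.8263 kg/s

ṁ_c = 3.83 kg/s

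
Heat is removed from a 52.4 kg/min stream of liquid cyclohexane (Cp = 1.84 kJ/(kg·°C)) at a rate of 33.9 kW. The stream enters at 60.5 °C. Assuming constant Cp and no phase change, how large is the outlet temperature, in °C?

T_out = 39.4 °C

Q = 33.9 kW = 2034 kJ/min
ΔT = Q/(ṁ·Cp) = 2034/(52.4×1.84) = 21.096 K
T_out = 60.5 − 21.096 = 39.404 °C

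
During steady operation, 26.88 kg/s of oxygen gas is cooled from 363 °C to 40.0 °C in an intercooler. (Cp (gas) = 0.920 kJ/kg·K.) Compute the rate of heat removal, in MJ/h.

Q_c = 28800 MJ/h

Q = ṁ·Cp·ΔT = 26.88 × 0.920 × (40.0 − 363) = -7987.7 kJ/s
Cooling duty = 28756 MJ/h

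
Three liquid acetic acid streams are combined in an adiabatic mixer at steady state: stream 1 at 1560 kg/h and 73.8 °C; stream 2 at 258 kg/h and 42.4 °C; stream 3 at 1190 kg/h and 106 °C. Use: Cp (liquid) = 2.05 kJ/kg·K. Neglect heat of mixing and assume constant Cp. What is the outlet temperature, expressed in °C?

Energy balance with Q = 0: Σ ṁᵢCp,ᵢ(T_out − Tᵢ) = 0
Σ ṁᵢCp,ᵢTᵢ = 1560×2.05×73.8 + 258×2.05×42.4 + 1190×2.05×106 = 517020
Σ ṁᵢCp,ᵢ = 1560×2.05 + 258×2.05 + 1190×2.05 = 6166.4
T_out = 517020 / 6166.4 = 83.845 °C

T_out = 83.8 °C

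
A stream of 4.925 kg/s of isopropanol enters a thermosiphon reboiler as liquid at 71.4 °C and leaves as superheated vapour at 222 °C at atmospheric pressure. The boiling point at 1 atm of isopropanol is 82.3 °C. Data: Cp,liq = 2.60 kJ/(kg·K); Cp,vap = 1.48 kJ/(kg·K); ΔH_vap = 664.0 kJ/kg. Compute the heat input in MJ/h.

Q = 15900 MJ/h

liquid 71.4→82.3 °C: 28.34 kJ/kg
vaporisation at 82.3 °C: 664 kJ/kg
vapour 82.3→222 °C: 206.76 kJ/kg
Δh = 28.34 + 664 + 206.76 = 899.1 kJ/kg
Q = ṁ·Δh = 4.925 kg/s × 899.1 kJ/kg = 4428 kJ/s
|Q| = 4428 kW = 15941 MJ/h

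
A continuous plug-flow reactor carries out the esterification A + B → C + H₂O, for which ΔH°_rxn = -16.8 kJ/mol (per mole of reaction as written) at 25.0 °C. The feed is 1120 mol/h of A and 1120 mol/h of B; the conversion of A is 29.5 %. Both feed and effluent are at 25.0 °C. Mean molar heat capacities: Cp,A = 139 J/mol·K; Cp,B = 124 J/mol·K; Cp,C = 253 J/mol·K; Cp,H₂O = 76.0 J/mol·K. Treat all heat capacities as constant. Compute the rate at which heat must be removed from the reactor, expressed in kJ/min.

Extent of reaction ξ = 0.295 × 1120 = 330.4 mol/h
Reaction term: ξ·ΔH°_rxn = 330.4 × -16.8 = -5550.7 kJ/h
Q = ΔH = -5550.7 kJ/h = -1.5419 kW
Heat removed = 92.512 kJ/min

Q_out = 92.5 kJ/min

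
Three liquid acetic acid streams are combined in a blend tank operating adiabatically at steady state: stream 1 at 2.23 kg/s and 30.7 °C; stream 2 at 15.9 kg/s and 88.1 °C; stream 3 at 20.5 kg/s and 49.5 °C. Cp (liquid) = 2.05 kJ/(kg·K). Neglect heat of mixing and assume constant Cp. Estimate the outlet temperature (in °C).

Energy balance with Q = 0: Σ ṁᵢCp,ᵢ(T_out − Tᵢ) = 0
T_out = Σ ṁᵢCp,ᵢTᵢ / Σ ṁᵢCp,ᵢ
      = 5092.2 / 79.191 = 64.302 °C

T_out = 64.3 °C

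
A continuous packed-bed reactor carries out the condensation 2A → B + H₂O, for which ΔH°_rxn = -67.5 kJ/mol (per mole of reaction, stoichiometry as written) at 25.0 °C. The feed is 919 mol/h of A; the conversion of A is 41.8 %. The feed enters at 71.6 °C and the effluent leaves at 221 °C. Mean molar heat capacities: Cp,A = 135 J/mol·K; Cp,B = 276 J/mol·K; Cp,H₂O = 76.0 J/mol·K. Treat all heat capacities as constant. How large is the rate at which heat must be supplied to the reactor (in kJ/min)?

Extent of reaction ξ = 0.418 × 919 / 2 = 192.07 mol/h
Reaction term: ξ·ΔH°_rxn = 192.07 × -67.5 = -12965 kJ/h
Sensible, feed 71.6→25 °C: -5781.4 kJ/h
Outlet flows (mol/h): A 534.86, B 192.07, H₂O 192.07
Sensible, products 25→221 °C: 27404 kJ/h
Q = ΔH = 8657.5 kJ/h = 2.4049 kW
Heat supplied = 144.29 kJ/min

Q_in = 144 kJ/min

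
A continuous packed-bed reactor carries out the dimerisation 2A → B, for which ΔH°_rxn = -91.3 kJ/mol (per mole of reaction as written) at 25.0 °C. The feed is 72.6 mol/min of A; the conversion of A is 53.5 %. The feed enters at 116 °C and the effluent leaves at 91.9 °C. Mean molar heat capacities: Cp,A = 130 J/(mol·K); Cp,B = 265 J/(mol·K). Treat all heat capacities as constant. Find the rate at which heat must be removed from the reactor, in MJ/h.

Q_out = 120 MJ/h

Extent of reaction ξ = 0.535 × 72.6 / 2 = 19.421 mol/min
Reaction term: ξ·ΔH°_rxn = 19.421 × -91.3 = -1773.1 kJ/min
Sensible, feed 116→25 °C: -858.86 kJ/min
Outlet flows (mol/min): A 33.759, B 19.421
Sensible, products 25→91.9 °C: 637.9 kJ/min
Q = ΔH = -1994.1 kJ/min = -33.234 kW
Heat removed = 119.64 MJ/h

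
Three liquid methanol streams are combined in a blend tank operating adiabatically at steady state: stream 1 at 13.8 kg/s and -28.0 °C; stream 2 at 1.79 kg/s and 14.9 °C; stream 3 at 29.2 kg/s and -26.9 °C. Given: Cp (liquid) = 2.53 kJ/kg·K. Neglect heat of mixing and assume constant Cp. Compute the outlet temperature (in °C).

No heat crosses the boundary, so H_out = H_in.
Σ ṁᵢCp,ᵢTᵢ = 13.8×2.53×-28.0 + 1.79×2.53×14.9 + 29.2×2.53×-26.9 = -2897.4
Σ ṁᵢCp,ᵢ = 13.8×2.53 + 1.79×2.53 + 29.2×2.53 = 113.32
T_out = -2897.4 / 113.32 = -25.568 °C

T_out = -25.6 °C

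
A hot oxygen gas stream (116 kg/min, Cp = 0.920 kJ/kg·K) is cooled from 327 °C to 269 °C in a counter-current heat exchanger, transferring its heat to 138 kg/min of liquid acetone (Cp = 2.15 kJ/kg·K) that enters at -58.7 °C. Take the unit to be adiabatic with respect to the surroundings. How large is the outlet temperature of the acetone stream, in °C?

T_c,out = -37.8 °C

Heat released by hot stream: Q = 116 × 0.920 × (327 − 269) = 6189.8 kJ/min
Energy balance on cold side (adiabatic exchanger): Q = ṁ_c·Cp_c·(T_c,out − T_c,in)
T_c,out = -58.7 + 6189.8/(138 × 2.15) = -37.838 °C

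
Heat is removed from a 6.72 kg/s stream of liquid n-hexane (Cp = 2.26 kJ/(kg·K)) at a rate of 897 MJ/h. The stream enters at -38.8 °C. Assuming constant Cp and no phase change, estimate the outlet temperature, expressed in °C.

T_out = -55.2 °C

Q = 897 MJ/h = 249.17 kJ/s
ΔT = Q/(ṁ·Cp) = 249.17/(6.72×2.26) = 16.406 K
T_out = -38.8 − 16.406 = -55.206 °C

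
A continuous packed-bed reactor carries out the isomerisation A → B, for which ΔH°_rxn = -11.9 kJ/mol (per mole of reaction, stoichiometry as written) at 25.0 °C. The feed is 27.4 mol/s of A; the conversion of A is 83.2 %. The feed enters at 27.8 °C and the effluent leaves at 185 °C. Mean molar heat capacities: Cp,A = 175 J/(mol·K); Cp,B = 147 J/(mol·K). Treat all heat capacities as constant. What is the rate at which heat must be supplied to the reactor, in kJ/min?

Q_in = 22800 kJ/min

Extent of reaction ξ = 0.832 × 27.4 = 22.797 mol/s
Reaction term: ξ·ΔH°_rxn = 22.797 × -11.9 = -271.28 kJ/s
Sensible, feed 27.8→25 °C: -13.426 kJ/s
Outlet flows (mol/s): A 4.6032, B 22.797
Sensible, products 25→185 °C: 665.07 kJ/s
Q = ΔH = 380.36 kJ/s = 380.36 kW
Heat supplied = 22822 kJ/min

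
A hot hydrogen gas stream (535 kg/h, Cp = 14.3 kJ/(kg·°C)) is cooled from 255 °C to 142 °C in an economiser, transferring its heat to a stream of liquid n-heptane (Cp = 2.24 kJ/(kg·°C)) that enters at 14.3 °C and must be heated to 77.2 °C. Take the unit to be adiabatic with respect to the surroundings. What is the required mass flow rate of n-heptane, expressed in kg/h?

ṁ_c = 6140 kg/h

Heat released by hot stream: Q = 535 × 14.3 × (255 − 142) = 864510 kJ/h
Energy balance on cold side (adiabatic exchanger): Q = ṁ_c·Cp_c·(T_c,out − T_c,in)
ṁ_c = 864510 / [2.24 × (77.2 − 14.3)] = 6135.8 kg/h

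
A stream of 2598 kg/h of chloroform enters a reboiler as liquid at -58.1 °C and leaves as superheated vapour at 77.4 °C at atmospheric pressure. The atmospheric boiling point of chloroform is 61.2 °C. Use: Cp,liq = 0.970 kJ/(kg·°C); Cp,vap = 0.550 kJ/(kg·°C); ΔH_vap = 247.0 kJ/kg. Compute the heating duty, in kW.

liquid -58.1→61.2 °C: 115.72 kJ/kg
vaporisation at 61.2 °C: 247 kJ/kg
vapour 61.2→77.4 °C: 8.91 kJ/kg
Δh = 115.72 + 247 + 8.91 = 371.63 kJ/kg
Q = ṁ·Δh = 2598 kg/h × 371.63 kJ/kg = 965500 kJ/h
|Q| = 268.19 kW

Q = 268 kW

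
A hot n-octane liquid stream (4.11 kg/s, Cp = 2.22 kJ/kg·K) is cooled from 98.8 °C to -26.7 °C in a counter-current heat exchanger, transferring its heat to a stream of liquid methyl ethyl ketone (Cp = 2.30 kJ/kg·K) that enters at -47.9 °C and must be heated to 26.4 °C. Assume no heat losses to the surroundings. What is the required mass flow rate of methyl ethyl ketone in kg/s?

ṁ_c = 6.70 kg/s

Heat released by hot stream: Q = 4.11 × 2.22 × (98.8 − -26.7) = 1145.1 kJ/s
Energy balance on cold side (adiabatic exchanger): Q = ṁ_c·Cp_c·(T_c,out − T_c,in)
ṁ_c = 1145.1 / [2.30 × (26.4 − -47.9)] = 6.7007 kg/s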